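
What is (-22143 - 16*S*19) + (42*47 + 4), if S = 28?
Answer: -28677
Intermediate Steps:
(-22143 - 16*S*19) + (42*47 + 4) = (-22143 - 16*28*19) + (42*47 + 4) = (-22143 - 448*19) + (1974 + 4) = (-22143 - 8512) + 1978 = -30655 + 1978 = -28677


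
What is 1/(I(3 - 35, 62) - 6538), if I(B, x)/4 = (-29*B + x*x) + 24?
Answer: 1/12646 ≈ 7.9076e-5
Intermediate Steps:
I(B, x) = 96 - 116*B + 4*x**2 (I(B, x) = 4*((-29*B + x*x) + 24) = 4*((-29*B + x**2) + 24) = 4*((x**2 - 29*B) + 24) = 4*(24 + x**2 - 29*B) = 96 - 116*B + 4*x**2)
1/(I(3 - 35, 62) - 6538) = 1/((96 - 116*(3 - 35) + 4*62**2) - 6538) = 1/((96 - 116*(-32) + 4*3844) - 6538) = 1/((96 + 3712 + 15376) - 6538) = 1/(19184 - 6538) = 1/12646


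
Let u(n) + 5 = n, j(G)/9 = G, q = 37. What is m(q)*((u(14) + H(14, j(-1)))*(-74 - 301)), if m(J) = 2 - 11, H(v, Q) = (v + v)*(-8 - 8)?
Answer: -1481625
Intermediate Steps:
j(G) = 9*G
H(v, Q) = -32*v (H(v, Q) = (2*v)*(-16) = -32*v)
u(n) = -5 + n
m(J) = -9
m(q)*((u(14) + H(14, j(-1)))*(-74 - 301)) = -9*((-5 + 14) - 32*14)*(-74 - 301) = -9*(9 - 448)*(-375) = -(-3951)*(-375) = -9*164625 = -1481625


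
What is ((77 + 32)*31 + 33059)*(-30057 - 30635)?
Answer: -2211495096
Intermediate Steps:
((77 + 32)*31 + 33059)*(-30057 - 30635) = (109*31 + 33059)*(-60692) = (3379 + 33059)*(-60692) = 36438*(-60692) = -2211495096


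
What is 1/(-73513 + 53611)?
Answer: -1/19902 ≈ -5.0246e-5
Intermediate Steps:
1/(-73513 + 53611) = 1/(-19902) = -1/19902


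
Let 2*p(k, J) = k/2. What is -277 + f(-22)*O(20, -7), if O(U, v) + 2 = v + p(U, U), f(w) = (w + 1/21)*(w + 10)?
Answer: -9315/7 ≈ -1330.7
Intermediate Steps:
p(k, J) = k/4 (p(k, J) = (k/2)/2 = k/4)
f(w) = (10 + w)*(1/21 + w) (f(w) = (w + 1/21)*(10 + w) = (1/21 + w)*(10 + w) = (10 + w)*(1/21 + w))
O(U, v) = -2 + v + U/4 (O(U, v) = -2 + (v + U/4) = -2 + v + U/4)
-277 + f(-22)*O(20, -7) = -277 + (10/21 + (-22)² + (211/21)*(-22))*(-2 - 7 + (¼)*20) = -277 + (10/21 + 484 - 4642/21)*(-2 - 7 + 5) = -277 + (1844/7)*(-4) = -277 - 7376/7 = -9315/7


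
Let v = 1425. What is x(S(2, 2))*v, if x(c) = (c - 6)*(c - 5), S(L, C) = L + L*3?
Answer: 8550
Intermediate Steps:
S(L, C) = 4*L (S(L, C) = L + 3*L = 4*L)
x(c) = (-6 + c)*(-5 + c)
x(S(2, 2))*v = (30 + (4*2)**2 - 44*2)*1425 = (30 + 8**2 - 11*8)*1425 = (30 + 64 - 88)*1425 = 6*1425 = 8550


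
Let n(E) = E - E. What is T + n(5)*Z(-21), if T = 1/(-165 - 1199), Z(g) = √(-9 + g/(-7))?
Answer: -1/1364 ≈ -0.00073314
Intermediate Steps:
Z(g) = √(-9 - g/7) (Z(g) = √(-9 + g*(-⅐)) = √(-9 - g/7))
n(E) = 0
T = -1/1364 (T = 1/(-1364) = -1/1364 ≈ -0.00073314)
T + n(5)*Z(-21) = -1/1364 + 0*(√(-441 - 7*(-21))/7) = -1/1364 + 0*(√(-441 + 147)/7) = -1/1364 + 0*(√(-294)/7) = -1/1364 + 0*((7*I*√6)/7) = -1/1364 + 0*(I*√6) = -1/1364 + 0 = -1/1364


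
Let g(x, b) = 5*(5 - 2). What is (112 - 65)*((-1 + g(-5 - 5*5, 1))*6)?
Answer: 3948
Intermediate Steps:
g(x, b) = 15 (g(x, b) = 5*3 = 15)
(112 - 65)*((-1 + g(-5 - 5*5, 1))*6) = (112 - 65)*((-1 + 15)*6) = 47*(14*6) = 47*84 = 3948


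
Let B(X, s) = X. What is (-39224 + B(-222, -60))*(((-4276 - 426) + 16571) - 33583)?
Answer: 856530444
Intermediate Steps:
(-39224 + B(-222, -60))*(((-4276 - 426) + 16571) - 33583) = (-39224 - 222)*(((-4276 - 426) + 16571) - 33583) = -39446*((-4702 + 16571) - 33583) = -39446*(11869 - 33583) = -39446*(-21714) = 856530444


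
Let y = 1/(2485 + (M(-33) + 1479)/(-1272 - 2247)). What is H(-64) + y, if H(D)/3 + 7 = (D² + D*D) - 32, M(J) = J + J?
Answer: 23761380793/971478 ≈ 24459.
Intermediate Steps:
M(J) = 2*J
y = 391/971478 (y = 1/(2485 + (2*(-33) + 1479)/(-1272 - 2247)) = 1/(2485 + (-66 + 1479)/(-3519)) = 1/(2485 + 1413*(-1/3519)) = 1/(2485 - 157/391) = 1/(971478/391) = 391/971478 ≈ 0.00040248)
H(D) = -117 + 6*D² (H(D) = -21 + 3*((D² + D*D) - 32) = -21 + 3*((D² + D²) - 32) = -21 + 3*(2*D² - 32) = -21 + 3*(-32 + 2*D²) = -21 + (-96 + 6*D²) = -117 + 6*D²)
H(-64) + y = (-117 + 6*(-64)²) + 391/971478 = (-117 + 6*4096) + 391/971478 = (-117 + 24576) + 391/971478 = 24459 + 391/971478 = 23761380793/971478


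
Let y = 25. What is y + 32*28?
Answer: 921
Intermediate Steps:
y + 32*28 = 25 + 32*28 = 25 + 896 = 921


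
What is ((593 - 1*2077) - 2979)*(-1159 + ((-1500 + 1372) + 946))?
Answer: 1521883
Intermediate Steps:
((593 - 1*2077) - 2979)*(-1159 + ((-1500 + 1372) + 946)) = ((593 - 2077) - 2979)*(-1159 + (-128 + 946)) = (-1484 - 2979)*(-1159 + 818) = -4463*(-341) = 1521883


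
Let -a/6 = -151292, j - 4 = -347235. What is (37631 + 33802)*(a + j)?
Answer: 40039696593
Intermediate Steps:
j = -347231 (j = 4 - 347235 = -347231)
a = 907752 (a = -6*(-151292) = 907752)
(37631 + 33802)*(a + j) = (37631 + 33802)*(907752 - 347231) = 71433*560521 = 40039696593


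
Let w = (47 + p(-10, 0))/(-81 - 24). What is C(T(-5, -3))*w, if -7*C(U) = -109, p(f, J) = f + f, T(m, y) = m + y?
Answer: -981/245 ≈ -4.0041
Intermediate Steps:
p(f, J) = 2*f
C(U) = 109/7 (C(U) = -⅐*(-109) = 109/7)
w = -9/35 (w = (47 + 2*(-10))/(-81 - 24) = (47 - 20)/(-105) = 27*(-1/105) = -9/35 ≈ -0.25714)
C(T(-5, -3))*w = (109/7)*(-9/35) = -981/245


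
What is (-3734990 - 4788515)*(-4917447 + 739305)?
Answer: 35612414227710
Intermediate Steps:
(-3734990 - 4788515)*(-4917447 + 739305) = -8523505*(-4178142) = 35612414227710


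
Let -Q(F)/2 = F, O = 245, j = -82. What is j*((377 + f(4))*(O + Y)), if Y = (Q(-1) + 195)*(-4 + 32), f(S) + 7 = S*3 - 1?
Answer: -179985162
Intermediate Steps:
Q(F) = -2*F
f(S) = -8 + 3*S (f(S) = -7 + (S*3 - 1) = -7 + (3*S - 1) = -7 + (-1 + 3*S) = -8 + 3*S)
Y = 5516 (Y = (-2*(-1) + 195)*(-4 + 32) = (2 + 195)*28 = 197*28 = 5516)
j*((377 + f(4))*(O + Y)) = -82*(377 + (-8 + 3*4))*(245 + 5516) = -82*(377 + (-8 + 12))*5761 = -82*(377 + 4)*5761 = -31242*5761 = -82*2194941 = -179985162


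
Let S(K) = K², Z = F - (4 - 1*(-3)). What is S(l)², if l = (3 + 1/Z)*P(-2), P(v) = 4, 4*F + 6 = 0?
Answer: 1475789056/83521 ≈ 17670.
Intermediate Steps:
F = -3/2 (F = -3/2 + (¼)*0 = -3/2 + 0 = -3/2 ≈ -1.5000)
Z = -17/2 (Z = -3/2 - (4 - 1*(-3)) = -3/2 - (4 + 3) = -3/2 - 1*7 = -3/2 - 7 = -17/2 ≈ -8.5000)
l = 196/17 (l = (3 + 1/(-17/2))*4 = (3 - 2/17)*4 = (49/17)*4 = 196/17 ≈ 11.529)
S(l)² = ((196/17)²)² = (38416/289)² = 1475789056/83521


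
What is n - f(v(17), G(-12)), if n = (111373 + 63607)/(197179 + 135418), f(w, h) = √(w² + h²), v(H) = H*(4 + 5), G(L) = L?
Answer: 174980/332597 - 3*√2617 ≈ -152.94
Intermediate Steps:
v(H) = 9*H (v(H) = H*9 = 9*H)
f(w, h) = √(h² + w²)
n = 174980/332597 ≈ 0.52610
n - f(v(17), G(-12)) = 174980/332597 - √((-12)² + (9*17)²) = 174980/332597 - √(144 + 153²) = 174980/332597 - √(144 + 23409) = 174980/332597 - √23553 = 174980/332597 - 3*√2617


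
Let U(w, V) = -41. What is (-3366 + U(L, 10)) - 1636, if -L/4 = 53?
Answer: -5043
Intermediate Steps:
L = -212 (L = -4*53 = -212)
(-3366 + U(L, 10)) - 1636 = (-3366 - 41) - 1636 = -3407 - 1636 = -5043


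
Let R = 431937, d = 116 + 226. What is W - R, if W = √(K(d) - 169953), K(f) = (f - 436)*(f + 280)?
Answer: -431937 + I*√228421 ≈ -4.3194e+5 + 477.93*I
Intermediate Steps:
d = 342
K(f) = (-436 + f)*(280 + f)
W = I*√228421 (W = √((-122080 + 342² - 156*342) - 169953) = √((-122080 + 116964 - 53352) - 169953) = √(-58468 - 169953) = √(-228421) = I*√228421 ≈ 477.93*I)
W - R = I*√228421 - 1*431937 = I*√228421 - 431937 = -431937 + I*√228421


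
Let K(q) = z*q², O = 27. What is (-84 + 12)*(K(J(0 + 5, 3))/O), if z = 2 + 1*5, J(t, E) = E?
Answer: -168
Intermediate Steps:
z = 7 (z = 2 + 5 = 7)
K(q) = 7*q²
(-84 + 12)*(K(J(0 + 5, 3))/O) = (-84 + 12)*((7*3²)/27) = -72*7*9/27 = -4536/27 = -72*7/3 = -168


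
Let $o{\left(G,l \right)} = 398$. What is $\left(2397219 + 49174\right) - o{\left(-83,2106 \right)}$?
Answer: $2445995$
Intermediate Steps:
$\left(2397219 + 49174\right) - o{\left(-83,2106 \right)} = \left(2397219 + 49174\right) - 398 = 2446393 - 398 = 2445995$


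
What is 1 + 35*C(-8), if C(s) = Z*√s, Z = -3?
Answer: 1 - 210*I*√2 ≈ 1.0 - 296.98*I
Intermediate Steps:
C(s) = -3*√s
1 + 35*C(-8) = 1 + 35*(-6*I*√2) = 1 - 210*I*√2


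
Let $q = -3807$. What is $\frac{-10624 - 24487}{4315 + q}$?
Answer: $- \frac{35111}{508} \approx -69.116$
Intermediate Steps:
$\frac{-10624 - 24487}{4315 + q} = \frac{-10624 - 24487}{4315 - 3807} = - \frac{35111}{508}$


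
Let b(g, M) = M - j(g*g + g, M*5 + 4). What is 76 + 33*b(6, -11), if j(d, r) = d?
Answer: -1673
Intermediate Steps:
b(g, M) = M - g - g² (b(g, M) = M - (g*g + g) = M - (g² + g) = M - (g + g²) = M + (-g - g²) = M - g - g²)
76 + 33*b(6, -11) = 76 + 33*(-11 - 1*6*(1 + 6)) = 76 + 33*(-11 - 1*6*7) = 76 + 33*(-11 - 42) = 76 + 33*(-53) = 76 - 1749 = -1673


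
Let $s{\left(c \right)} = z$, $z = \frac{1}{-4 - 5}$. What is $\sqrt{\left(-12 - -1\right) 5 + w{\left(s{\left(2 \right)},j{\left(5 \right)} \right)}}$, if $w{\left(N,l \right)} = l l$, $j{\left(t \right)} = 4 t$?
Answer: $\sqrt{345} \approx 18.574$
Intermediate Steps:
$z = - \frac{1}{9}$ ($z = \frac{1}{-4 - 5} = \frac{1}{-9} = - \frac{1}{9} \approx -0.11111$)
$s{\left(c \right)} = - \frac{1}{9}$
$w{\left(N,l \right)} = l^{2}$
$\sqrt{\left(-12 - -1\right) 5 + w{\left(s{\left(2 \right)},j{\left(5 \right)} \right)}} = \sqrt{\left(-12 - -1\right) 5 + \left(4 \cdot 5\right)^{2}} = \sqrt{\left(-12 + 1\right) 5 + 20^{2}} = \sqrt{\left(-11\right) 5 + 400} = \sqrt{-55 + 400} = \sqrt{345}$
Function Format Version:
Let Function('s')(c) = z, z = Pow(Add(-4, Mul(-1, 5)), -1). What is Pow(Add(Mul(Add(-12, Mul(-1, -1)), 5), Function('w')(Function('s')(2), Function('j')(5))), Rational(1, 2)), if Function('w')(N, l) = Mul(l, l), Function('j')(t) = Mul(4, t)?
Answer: Pow(345, Rational(1, 2)) ≈ 18.574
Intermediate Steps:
z = Rational(-1, 9) (z = Pow(Add(-4, -5), -1) = Pow(-9, -1) = Rational(-1, 9) ≈ -0.11111)
Function('s')(c) = Rational(-1, 9)
Function('w')(N, l) = Pow(l, 2)
Pow(Add(Mul(Add(-12, Mul(-1, -1)), 5), Function('w')(Function('s')(2), Function('j')(5))), Rational(1, 2)) = Pow(Add(Mul(Add(-12, Mul(-1, -1)), 5), Pow(Mul(4, 5), 2)), Rational(1, 2)) = Pow(Add(Mul(Add(-12, 1), 5), Pow(20, 2)), Rational(1, 2)) = Pow(Add(Mul(-11, 5), 400), Rational(1, 2)) = Pow(Add(-55, 400), Rational(1, 2)) = Pow(345, Rational(1, 2))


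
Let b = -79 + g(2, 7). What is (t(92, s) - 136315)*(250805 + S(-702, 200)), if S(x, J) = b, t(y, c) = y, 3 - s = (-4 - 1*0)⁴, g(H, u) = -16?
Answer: -34152468330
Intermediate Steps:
s = -253 (s = 3 - (-4 - 1*0)⁴ = 3 - (-4 + 0)⁴ = 3 - 1*(-4)⁴ = 3 - 1*256 = 3 - 256 = -253)
b = -95 (b = -79 - 16 = -95)
S(x, J) = -95
(t(92, s) - 136315)*(250805 + S(-702, 200)) = (92 - 136315)*(250805 - 95) = -136223*250710 = -34152468330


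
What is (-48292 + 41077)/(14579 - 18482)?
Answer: 2405/1301 ≈ 1.8486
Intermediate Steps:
(-48292 + 41077)/(14579 - 18482) = -7215/(-3903) = -7215*(-1/3903) = 2405/1301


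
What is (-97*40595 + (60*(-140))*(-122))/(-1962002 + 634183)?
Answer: 2912915/1327819 ≈ 2.1938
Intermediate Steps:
(-97*40595 + (60*(-140))*(-122))/(-1962002 + 634183) = (-3937715 - 8400*(-122))/(-1327819) = (-3937715 + 1024800)*(-1/1327819) = -2912915*(-1/1327819) = 2912915/1327819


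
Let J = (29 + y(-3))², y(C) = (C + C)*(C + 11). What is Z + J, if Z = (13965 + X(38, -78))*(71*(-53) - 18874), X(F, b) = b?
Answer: -314359658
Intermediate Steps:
y(C) = 2*C*(11 + C) (y(C) = (2*C)*(11 + C) = 2*C*(11 + C))
J = 361 (J = (29 + 2*(-3)*(11 - 3))² = (29 + 2*(-3)*8)² = (29 - 48)² = (-19)² = 361)
Z = -314360019 (Z = (13965 - 78)*(71*(-53) - 18874) = 13887*(-3763 - 18874) = 13887*(-22637) = -314360019)
Z + J = -314360019 + 361 = -314359658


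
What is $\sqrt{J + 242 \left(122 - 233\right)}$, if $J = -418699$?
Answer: $i \sqrt{445561} \approx 667.5 i$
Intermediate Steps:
$\sqrt{J + 242 \left(122 - 233\right)} = \sqrt{-418699 + 242 \left(122 - 233\right)} = \sqrt{-418699 + 242 \left(-111\right)} = \sqrt{-418699 - 26862} = \sqrt{-445561} = i \sqrt{445561}$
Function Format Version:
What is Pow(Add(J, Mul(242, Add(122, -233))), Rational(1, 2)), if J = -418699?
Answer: Mul(I, Pow(445561, Rational(1, 2))) ≈ Mul(667.50, I)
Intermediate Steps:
Pow(Add(J, Mul(242, Add(122, -233))), Rational(1, 2)) = Pow(Add(-418699, Mul(242, Add(122, -233))), Rational(1, 2)) = Pow(Add(-418699, Mul(242, -111)), Rational(1, 2)) = Pow(Add(-418699, -26862), Rational(1, 2)) = Pow(-445561, Rational(1, 2)) = Mul(I, Pow(445561, Rational(1, 2)))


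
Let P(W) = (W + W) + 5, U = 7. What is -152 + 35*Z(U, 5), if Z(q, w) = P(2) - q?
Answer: -82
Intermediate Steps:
P(W) = 5 + 2*W (P(W) = 2*W + 5 = 5 + 2*W)
Z(q, w) = 9 - q (Z(q, w) = (5 + 2*2) - q = (5 + 4) - q = 9 - q)
-152 + 35*Z(U, 5) = -152 + 35*(9 - 1*7) = -152 + 35*(9 - 7) = -152 + 35*2 = -152 + 70 = -82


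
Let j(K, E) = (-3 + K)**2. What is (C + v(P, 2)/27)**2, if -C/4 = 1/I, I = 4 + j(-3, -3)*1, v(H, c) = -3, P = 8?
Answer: 361/8100 ≈ 0.044568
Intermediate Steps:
I = 40 (I = 4 + (-3 - 3)**2*1 = 4 + (-6)**2*1 = 4 + 36*1 = 4 + 36 = 40)
C = -1/10 (C = -4/40 = -4*1/40 = -1/10 ≈ -0.10000)
(C + v(P, 2)/27)**2 = (-1/10 - 3/27)**2 = (-1/10 - 3*1/27)**2 = (-1/10 - 1/9)**2 = (-19/90)**2 = 361/8100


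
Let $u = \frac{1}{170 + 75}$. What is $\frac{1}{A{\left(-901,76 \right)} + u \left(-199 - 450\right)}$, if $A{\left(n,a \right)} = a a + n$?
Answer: $\frac{245}{1193726} \approx 0.00020524$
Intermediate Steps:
$u = \frac{1}{245} \approx 0.0040816$
$A{\left(n,a \right)} = n + a^{2}$ ($A{\left(n,a \right)} = a^{2} + n = n + a^{2}$)
$\frac{1}{A{\left(-901,76 \right)} + u \left(-199 - 450\right)} = \frac{1}{\left(-901 + 76^{2}\right) + \frac{-199 - 450}{245}} = \frac{1}{\left(-901 + 5776\right) + \frac{1}{245} \left(-649\right)} = \frac{1}{4875 - \frac{649}{245}} = \frac{1}{\frac{1193726}{245}} = \frac{245}{1193726}$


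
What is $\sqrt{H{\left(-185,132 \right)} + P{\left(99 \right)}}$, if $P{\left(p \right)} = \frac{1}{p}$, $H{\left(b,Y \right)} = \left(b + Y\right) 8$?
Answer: $\frac{5 i \sqrt{18469}}{33} \approx 20.591 i$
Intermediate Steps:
$H{\left(b,Y \right)} = 8 Y + 8 b$ ($H{\left(b,Y \right)} = \left(Y + b\right) 8 = 8 Y + 8 b$)
$\sqrt{H{\left(-185,132 \right)} + P{\left(99 \right)}} = \sqrt{\left(8 \cdot 132 + 8 \left(-185\right)\right) + \frac{1}{99}} = \sqrt{\left(1056 - 1480\right) + \frac{1}{99}} = \sqrt{-424 + \frac{1}{99}} = \sqrt{- \frac{41975}{99}} = \frac{5 i \sqrt{18469}}{33}$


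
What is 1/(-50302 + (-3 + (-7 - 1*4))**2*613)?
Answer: 1/69846 ≈ 1.4317e-5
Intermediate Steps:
1/(-50302 + (-3 + (-7 - 1*4))**2*613) = 1/(-50302 + (-3 + (-7 - 4))**2*613) = 1/(-50302 + (-3 - 11)**2*613) = 1/(-50302 + (-14)**2*613) = 1/(-50302 + 196*613) = 1/(-50302 + 120148) = 1/69846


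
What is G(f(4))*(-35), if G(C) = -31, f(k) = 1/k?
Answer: 1085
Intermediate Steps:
G(f(4))*(-35) = -31*(-35) = 1085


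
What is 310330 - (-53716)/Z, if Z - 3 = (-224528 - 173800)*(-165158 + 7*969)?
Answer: 19577229185994706/63085197003 ≈ 3.1033e+5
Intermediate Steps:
Z = 63085197003 (Z = 3 + (-224528 - 173800)*(-165158 + 7*969) = 3 - 398328*(-165158 + 6783) = 3 - 398328*(-158375) = 3 + 63085197000 = 63085197003)
310330 - (-53716)/Z = 310330 - (-53716)/63085197003 = 310330 - 1*(-53716/63085197003) = 310330 + 53716/63085197003 = 19577229185994706/63085197003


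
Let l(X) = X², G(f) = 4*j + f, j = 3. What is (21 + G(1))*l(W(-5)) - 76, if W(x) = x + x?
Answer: 3324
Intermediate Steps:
G(f) = 12 + f (G(f) = 4*3 + f = 12 + f)
W(x) = 2*x
(21 + G(1))*l(W(-5)) - 76 = (21 + (12 + 1))*(2*(-5))² - 76 = (21 + 13)*(-10)² - 76 = 34*100 - 76 = 3400 - 76 = 3324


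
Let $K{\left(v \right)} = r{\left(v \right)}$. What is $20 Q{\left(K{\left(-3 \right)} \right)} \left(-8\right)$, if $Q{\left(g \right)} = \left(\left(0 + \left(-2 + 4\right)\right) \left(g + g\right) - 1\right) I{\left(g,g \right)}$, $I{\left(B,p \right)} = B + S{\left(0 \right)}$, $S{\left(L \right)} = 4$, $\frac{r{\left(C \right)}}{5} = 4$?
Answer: $-303360$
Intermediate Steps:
$r{\left(C \right)} = 20$ ($r{\left(C \right)} = 5 \cdot 4 = 20$)
$K{\left(v \right)} = 20$
$I{\left(B,p \right)} = 4 + B$ ($I{\left(B,p \right)} = B + 4 = 4 + B$)
$Q{\left(g \right)} = \left(-1 + 4 g\right) \left(4 + g\right)$ ($Q{\left(g \right)} = \left(\left(0 + \left(-2 + 4\right)\right) \left(g + g\right) - 1\right) \left(4 + g\right) = \left(\left(0 + 2\right) 2 g - 1\right) \left(4 + g\right) = \left(2 \cdot 2 g - 1\right) \left(4 + g\right) = \left(4 g - 1\right) \left(4 + g\right) = \left(-1 + 4 g\right) \left(4 + g\right)$)
$20 Q{\left(K{\left(-3 \right)} \right)} \left(-8\right) = 20 \left(-1 + 4 \cdot 20\right) \left(4 + 20\right) \left(-8\right) = 20 \left(-1 + 80\right) 24 \left(-8\right) = 20 \cdot 79 \cdot 24 \left(-8\right) = 20 \cdot 1896 \left(-8\right) = 37920 \left(-8\right) = -303360$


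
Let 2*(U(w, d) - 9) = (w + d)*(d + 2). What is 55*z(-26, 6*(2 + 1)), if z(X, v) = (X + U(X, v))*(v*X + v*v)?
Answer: 768240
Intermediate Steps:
U(w, d) = 9 + (2 + d)*(d + w)/2 (U(w, d) = 9 + ((w + d)*(d + 2))/2 = 9 + ((d + w)*(2 + d))/2 = 9 + ((2 + d)*(d + w))/2 = 9 + (2 + d)*(d + w)/2)
z(X, v) = (v² + X*v)*(9 + v + v²/2 + 2*X + X*v/2) (z(X, v) = (X + (9 + v + X + v²/2 + v*X/2))*(v*X + v*v) = (X + (9 + v + X + v²/2 + X*v/2))*(X*v + v²) = (X + (9 + X + v + v²/2 + X*v/2))*(v² + X*v) = (9 + v + v²/2 + 2*X + X*v/2)*(v² + X*v) = (v² + X*v)*(9 + v + v²/2 + 2*X + X*v/2))
55*z(-26, 6*(2 + 1)) = 55*((6*(2 + 1))*((6*(2 + 1))³ + 2*(6*(2 + 1))² + 4*(-26)² + 18*(-26) + 18*(6*(2 + 1)) + (6*(2 + 1))*(-26)² + 2*(-26)*(6*(2 + 1))² + 6*(-26)*(6*(2 + 1)))/2) = 55*((6*3)*((6*3)³ + 2*(6*3)² + 4*676 - 468 + 18*(6*3) + (6*3)*676 + 2*(-26)*(6*3)² + 6*(-26)*(6*3))/2) = 55*((½)*18*(18³ + 2*18² + 2704 - 468 + 18*18 + 18*676 + 2*(-26)*18² + 6*(-26)*18)) = 55*((½)*18*(5832 + 2*324 + 2704 - 468 + 324 + 12168 + 2*(-26)*324 - 2808)) = 55*((½)*18*(5832 + 648 + 2704 - 468 + 324 + 12168 - 16848 - 2808)) = 55*((½)*18*1552) = 55*13968 = 768240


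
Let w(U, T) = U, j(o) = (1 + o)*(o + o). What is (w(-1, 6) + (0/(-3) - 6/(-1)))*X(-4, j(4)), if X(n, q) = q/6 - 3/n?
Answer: 445/12 ≈ 37.083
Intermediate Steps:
j(o) = 2*o*(1 + o) (j(o) = (1 + o)*(2*o) = 2*o*(1 + o))
X(n, q) = -3/n + q/6 (X(n, q) = q*(1/6) - 3/n = q/6 - 3/n = -3/n + q/6)
(w(-1, 6) + (0/(-3) - 6/(-1)))*X(-4, j(4)) = (-1 + (0/(-3) - 6/(-1)))*(-3/(-4) + (2*4*(1 + 4))/6) = (-1 + (0*(-1/3) - 6*(-1)))*(-3*(-1/4) + (2*4*5)/6) = (-1 + (0 + 6))*(3/4 + (1/6)*40) = (-1 + 6)*(3/4 + 20/3) = 5*(89/12) = 445/12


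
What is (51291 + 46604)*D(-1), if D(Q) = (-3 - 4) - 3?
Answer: -978950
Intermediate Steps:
D(Q) = -10 (D(Q) = -7 - 3 = -10)
(51291 + 46604)*D(-1) = (51291 + 46604)*(-10) = 97895*(-10) = -978950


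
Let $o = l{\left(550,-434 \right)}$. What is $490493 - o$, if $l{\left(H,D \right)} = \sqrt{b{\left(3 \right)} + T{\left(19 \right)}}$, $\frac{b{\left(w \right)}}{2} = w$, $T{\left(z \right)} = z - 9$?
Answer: $490489$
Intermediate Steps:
$T{\left(z \right)} = -9 + z$
$b{\left(w \right)} = 2 w$
$l{\left(H,D \right)} = 4$ ($l{\left(H,D \right)} = \sqrt{2 \cdot 3 + \left(-9 + 19\right)} = \sqrt{6 + 10} = \sqrt{16} = 4$)
$o = 4$
$490493 - o = 490493 - 4 = 490489$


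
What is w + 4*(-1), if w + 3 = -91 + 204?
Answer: 106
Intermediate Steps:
w = 110 (w = -3 + (-91 + 204) = -3 + 113 = 110)
w + 4*(-1) = 110 + 4*(-1) = 110 - 4 = 106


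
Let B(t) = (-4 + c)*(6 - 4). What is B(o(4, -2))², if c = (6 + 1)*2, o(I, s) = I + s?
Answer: 400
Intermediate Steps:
c = 14 (c = 7*2 = 14)
B(t) = 20 (B(t) = (-4 + 14)*(6 - 4) = 10*2 = 20)
B(o(4, -2))² = 20² = 400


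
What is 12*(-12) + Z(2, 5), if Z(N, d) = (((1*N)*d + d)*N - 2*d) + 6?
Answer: -118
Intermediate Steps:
Z(N, d) = 6 - 2*d + N*(d + N*d) (Z(N, d) = ((N*d + d)*N - 2*d) + 6 = ((d + N*d)*N - 2*d) + 6 = (N*(d + N*d) - 2*d) + 6 = (-2*d + N*(d + N*d)) + 6 = 6 - 2*d + N*(d + N*d))
12*(-12) + Z(2, 5) = 12*(-12) + (6 - 2*5 + 2*5 + 5*2**2) = -144 + (6 - 10 + 10 + 5*4) = -144 + (6 - 10 + 10 + 20) = -144 + 26 = -118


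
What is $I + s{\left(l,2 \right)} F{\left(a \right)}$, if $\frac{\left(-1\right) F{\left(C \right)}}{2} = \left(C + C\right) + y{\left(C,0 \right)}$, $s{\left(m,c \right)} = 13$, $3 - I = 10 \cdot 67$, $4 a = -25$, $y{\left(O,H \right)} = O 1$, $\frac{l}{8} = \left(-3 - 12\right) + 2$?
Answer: $- \frac{359}{2} \approx -179.5$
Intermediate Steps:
$l = -104$ ($l = 8 \left(\left(-3 - 12\right) + 2\right) = 8 \left(-15 + 2\right) = 8 \left(-13\right) = -104$)
$y{\left(O,H \right)} = O$
$a = - \frac{25}{4}$ ($a = \frac{1}{4} \left(-25\right) = - \frac{25}{4} \approx -6.25$)
$I = -667$ ($I = 3 - 10 \cdot 67 = 3 - 670 = -667$)
$F{\left(C \right)} = - 6 C$ ($F{\left(C \right)} = - 2 \left(\left(C + C\right) + C\right) = - 2 \left(2 C + C\right) = - 2 \cdot 3 C = - 6 C$)
$I + s{\left(l,2 \right)} F{\left(a \right)} = -667 + 13 \left(\left(-6\right) \left(- \frac{25}{4}\right)\right) = -667 + 13 \cdot \frac{75}{2} = -667 + \frac{975}{2} = - \frac{359}{2}$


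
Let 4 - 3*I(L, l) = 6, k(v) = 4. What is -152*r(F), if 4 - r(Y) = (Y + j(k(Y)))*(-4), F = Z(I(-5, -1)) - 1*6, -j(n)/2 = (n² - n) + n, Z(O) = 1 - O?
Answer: 64448/3 ≈ 21483.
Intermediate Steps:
I(L, l) = -⅔ (I(L, l) = 4/3 - ⅓*6 = 4/3 - 2 = -⅔)
j(n) = -2*n² (j(n) = -2*((n² - n) + n) = -2*n²)
F = -13/3 (F = (1 - 1*(-⅔)) - 1*6 = (1 + ⅔) - 6 = 5/3 - 6 = -13/3 ≈ -4.3333)
r(Y) = -124 + 4*Y (r(Y) = 4 - (Y - 2*4²)*(-4) = 4 - (Y - 2*16)*(-4) = 4 - (Y - 32)*(-4) = 4 - (-32 + Y)*(-4) = 4 - (128 - 4*Y) = 4 + (-128 + 4*Y) = -124 + 4*Y)
-152*r(F) = -152*(-124 + 4*(-13/3)) = -152*(-124 - 52/3) = -152*(-424/3) = 64448/3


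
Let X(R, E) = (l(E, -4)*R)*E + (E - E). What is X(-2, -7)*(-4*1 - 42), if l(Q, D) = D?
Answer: 2576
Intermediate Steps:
X(R, E) = -4*E*R (X(R, E) = (-4*R)*E + (E - E) = -4*E*R + 0 = -4*E*R)
X(-2, -7)*(-4*1 - 42) = (-4*(-7)*(-2))*(-4*1 - 42) = -56*(-4 - 42) = -56*(-46) = 2576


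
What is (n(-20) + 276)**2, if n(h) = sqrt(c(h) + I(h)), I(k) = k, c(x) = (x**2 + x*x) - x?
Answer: 76976 + 11040*sqrt(2) ≈ 92589.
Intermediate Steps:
c(x) = -x + 2*x**2 (c(x) = (x**2 + x**2) - x = 2*x**2 - x = -x + 2*x**2)
n(h) = sqrt(h + h*(-1 + 2*h)) (n(h) = sqrt(h*(-1 + 2*h) + h) = sqrt(h + h*(-1 + 2*h)))
(n(-20) + 276)**2 = (sqrt(2)*sqrt((-20)**2) + 276)**2 = (sqrt(2)*sqrt(400) + 276)**2 = (sqrt(2)*20 + 276)**2 = (20*sqrt(2) + 276)**2 = (276 + 20*sqrt(2))**2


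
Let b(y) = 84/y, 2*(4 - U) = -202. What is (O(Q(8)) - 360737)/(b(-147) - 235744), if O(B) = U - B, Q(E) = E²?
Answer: 631218/412553 ≈ 1.5300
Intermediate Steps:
U = 105 (U = 4 - ½*(-202) = 4 + 101 = 105)
O(B) = 105 - B
(O(Q(8)) - 360737)/(b(-147) - 235744) = ((105 - 1*8²) - 360737)/(84/(-147) - 235744) = ((105 - 1*64) - 360737)/(84*(-1/147) - 235744) = ((105 - 64) - 360737)/(-4/7 - 235744) = (41 - 360737)/(-1650212/7) = -360696*(-7/1650212) = 631218/412553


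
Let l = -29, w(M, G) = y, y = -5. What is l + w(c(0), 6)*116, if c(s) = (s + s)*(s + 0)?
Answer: -609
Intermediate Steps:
c(s) = 2*s² (c(s) = (2*s)*s = 2*s²)
w(M, G) = -5
l + w(c(0), 6)*116 = -29 - 5*116 = -29 - 580 = -609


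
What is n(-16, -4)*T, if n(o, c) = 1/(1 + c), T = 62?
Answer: -62/3 ≈ -20.667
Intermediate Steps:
n(-16, -4)*T = 62/(1 - 4) = 62/(-3) = -⅓*62 = -62/3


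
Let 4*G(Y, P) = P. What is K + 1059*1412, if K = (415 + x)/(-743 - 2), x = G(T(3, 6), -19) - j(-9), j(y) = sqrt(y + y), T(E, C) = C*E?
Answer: 4456016199/2980 + 3*I*sqrt(2)/745 ≈ 1.4953e+6 + 0.0056948*I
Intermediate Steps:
G(Y, P) = P/4
j(y) = sqrt(2)*sqrt(y) (j(y) = sqrt(2*y) = sqrt(2)*sqrt(y))
x = -19/4 - 3*I*sqrt(2) (x = (1/4)*(-19) - sqrt(2)*sqrt(-9) = -19/4 - sqrt(2)*3*I = -19/4 - 3*I*sqrt(2) ≈ -4.75 - 4.2426*I)
K = -1641/2980 + 3*I*sqrt(2)/745 (K = (415 + (-19/4 - 3*I*sqrt(2)))/(-743 - 2) = (1641/4 - 3*I*sqrt(2))/(-745) = (1641/4 - 3*I*sqrt(2))*(-1/745) = -1641/2980 + 3*I*sqrt(2)/745 ≈ -0.55067 + 0.0056948*I)
K + 1059*1412 = (-1641/2980 + 3*I*sqrt(2)/745) + 1059*1412 = (-1641/2980 + 3*I*sqrt(2)/745) + 1495308 = 4456016199/2980 + 3*I*sqrt(2)/745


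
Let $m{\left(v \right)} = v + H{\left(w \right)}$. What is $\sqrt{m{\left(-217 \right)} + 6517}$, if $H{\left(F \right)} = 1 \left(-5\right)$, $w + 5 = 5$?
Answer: $\sqrt{6295} \approx 79.341$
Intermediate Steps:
$w = 0$ ($w = -5 + 5 = 0$)
$H{\left(F \right)} = -5$
$m{\left(v \right)} = -5 + v$ ($m{\left(v \right)} = v - 5 = -5 + v$)
$\sqrt{m{\left(-217 \right)} + 6517} = \sqrt{\left(-5 - 217\right) + 6517} = \sqrt{-222 + 6517} = \sqrt{6295}$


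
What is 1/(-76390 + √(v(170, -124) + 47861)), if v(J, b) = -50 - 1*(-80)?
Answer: -76390/5835384209 - √47891/5835384209 ≈ -1.3128e-5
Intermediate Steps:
v(J, b) = 30 (v(J, b) = -50 + 80 = 30)
1/(-76390 + √(v(170, -124) + 47861)) = 1/(-76390 + √(30 + 47861)) = 1/(-76390 + √47891)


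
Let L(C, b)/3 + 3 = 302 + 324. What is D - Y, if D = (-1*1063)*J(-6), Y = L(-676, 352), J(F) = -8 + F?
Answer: 13013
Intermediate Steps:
L(C, b) = 1869 (L(C, b) = -9 + 3*(302 + 324) = -9 + 3*626 = -9 + 1878 = 1869)
Y = 1869
D = 14882 (D = (-1*1063)*(-8 - 6) = -1063*(-14) = 14882)
D - Y = 14882 - 1*1869 = 14882 - 1869 = 13013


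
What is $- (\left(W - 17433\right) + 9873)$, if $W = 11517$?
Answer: $-3957$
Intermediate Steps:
$- (\left(W - 17433\right) + 9873) = - (\left(11517 - 17433\right) + 9873) = - (-5916 + 9873) = \left(-1\right) 3957 = -3957$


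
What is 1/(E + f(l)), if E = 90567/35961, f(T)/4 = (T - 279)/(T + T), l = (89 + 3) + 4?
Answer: -191792/248183 ≈ -0.77278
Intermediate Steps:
l = 96 (l = 92 + 4 = 96)
f(T) = 2*(-279 + T)/T (f(T) = 4*((T - 279)/(T + T)) = 4*((-279 + T)/((2*T))) = 4*((-279 + T)*(1/(2*T))) = 4*((-279 + T)/(2*T)) = 2*(-279 + T)/T)
E = 30189/11987 (E = 90567*(1/35961) = 30189/11987 ≈ 2.5185)
1/(E + f(l)) = 1/(30189/11987 + (2 - 558/96)) = 1/(30189/11987 + (2 - 558*1/96)) = 1/(30189/11987 + (2 - 93/16)) = 1/(30189/11987 - 61/16) = 1/(-248183/191792) = -191792/248183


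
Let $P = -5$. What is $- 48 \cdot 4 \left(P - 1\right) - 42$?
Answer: $1110$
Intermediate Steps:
$- 48 \cdot 4 \left(P - 1\right) - 42 = - 48 \cdot 4 \left(-5 - 1\right) - 42 = - 48 \cdot 4 \left(-6\right) - 42 = \left(-48\right) \left(-24\right) - 42 = 1152 - 42 = 1110$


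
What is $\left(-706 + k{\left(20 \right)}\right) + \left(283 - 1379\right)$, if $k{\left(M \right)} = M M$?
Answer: $-1402$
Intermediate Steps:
$k{\left(M \right)} = M^{2}$
$\left(-706 + k{\left(20 \right)}\right) + \left(283 - 1379\right) = \left(-706 + 20^{2}\right) + \left(283 - 1379\right) = \left(-706 + 400\right) + \left(283 - 1379\right) = -306 - 1096 = -1402$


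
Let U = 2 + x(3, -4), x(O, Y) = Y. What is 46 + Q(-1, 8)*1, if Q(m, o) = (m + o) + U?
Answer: 51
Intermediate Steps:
U = -2 (U = 2 - 4 = -2)
Q(m, o) = -2 + m + o (Q(m, o) = (m + o) - 2 = -2 + m + o)
46 + Q(-1, 8)*1 = 46 + (-2 - 1 + 8)*1 = 46 + 5*1 = 46 + 5 = 51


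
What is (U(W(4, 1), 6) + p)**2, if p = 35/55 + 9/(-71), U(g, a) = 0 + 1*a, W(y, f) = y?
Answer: 25847056/609961 ≈ 42.375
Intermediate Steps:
U(g, a) = a (U(g, a) = 0 + a = a)
p = 398/781 (p = 35*(1/55) + 9*(-1/71) = 7/11 - 9/71 = 398/781 ≈ 0.50960)
(U(W(4, 1), 6) + p)**2 = (6 + 398/781)**2 = (5084/781)**2 = 25847056/609961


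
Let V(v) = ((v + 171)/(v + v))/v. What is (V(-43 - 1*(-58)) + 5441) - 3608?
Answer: 137506/75 ≈ 1833.4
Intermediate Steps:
V(v) = (171 + v)/(2*v²) (V(v) = ((171 + v)/((2*v)))/v = ((171 + v)*(1/(2*v)))/v = ((171 + v)/(2*v))/v = (171 + v)/(2*v²))
(V(-43 - 1*(-58)) + 5441) - 3608 = ((171 + (-43 - 1*(-58)))/(2*(-43 - 1*(-58))²) + 5441) - 3608 = ((171 + (-43 + 58))/(2*(-43 + 58)²) + 5441) - 3608 = ((½)*(171 + 15)/15² + 5441) - 3608 = ((½)*(1/225)*186 + 5441) - 3608 = (31/75 + 5441) - 3608 = 408106/75 - 3608 = 137506/75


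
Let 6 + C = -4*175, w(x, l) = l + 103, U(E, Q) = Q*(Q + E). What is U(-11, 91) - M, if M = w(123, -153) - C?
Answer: 6624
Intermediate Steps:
U(E, Q) = Q*(E + Q)
w(x, l) = 103 + l
C = -706 (C = -6 - 4*175 = -6 - 700 = -706)
M = 656 (M = (103 - 153) - 1*(-706) = -50 + 706 = 656)
U(-11, 91) - M = 91*(-11 + 91) - 1*656 = 91*80 - 656 = 7280 - 656 = 6624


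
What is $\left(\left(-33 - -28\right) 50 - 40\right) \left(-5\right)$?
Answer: $1450$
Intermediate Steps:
$\left(\left(-33 - -28\right) 50 - 40\right) \left(-5\right) = \left(\left(-33 + 28\right) 50 - 40\right) \left(-5\right) = \left(\left(-5\right) 50 - 40\right) \left(-5\right) = \left(-250 - 40\right) \left(-5\right) = \left(-290\right) \left(-5\right) = 1450$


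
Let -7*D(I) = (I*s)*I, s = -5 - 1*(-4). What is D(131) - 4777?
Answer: -16278/7 ≈ -2325.4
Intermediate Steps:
s = -1 (s = -5 + 4 = -1)
D(I) = I²/7 (D(I) = -I*(-1)*I/7 = -(-I)*I/7 = -(-1)*I²/7 = I²/7)
D(131) - 4777 = (⅐)*131² - 4777 = (⅐)*17161 - 4777 = 17161/7 - 4777 = -16278/7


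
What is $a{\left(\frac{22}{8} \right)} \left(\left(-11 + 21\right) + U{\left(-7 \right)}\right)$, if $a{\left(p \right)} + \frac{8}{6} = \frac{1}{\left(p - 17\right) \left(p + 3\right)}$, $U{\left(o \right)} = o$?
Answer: $- \frac{1764}{437} \approx -4.0366$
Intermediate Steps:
$a{\left(p \right)} = - \frac{4}{3} + \frac{1}{\left(-17 + p\right) \left(3 + p\right)}$ ($a{\left(p \right)} = - \frac{4}{3} + \frac{1}{\left(p - 17\right) \left(p + 3\right)} = - \frac{4}{3} + \frac{1}{\left(-17 + p\right) \left(3 + p\right)}$)
$a{\left(\frac{22}{8} \right)} \left(\left(-11 + 21\right) + U{\left(-7 \right)}\right) = \frac{-207 - 56 \cdot \frac{22}{8} + 4 \left(\frac{22}{8}\right)^{2}}{3 \left(51 - \left(\frac{22}{8}\right)^{2} + 14 \cdot \frac{22}{8}\right)} \left(\left(-11 + 21\right) - 7\right) = \frac{-207 - 56 \cdot 22 \cdot \frac{1}{8} + 4 \left(22 \cdot \frac{1}{8}\right)^{2}}{3 \left(51 - \left(22 \cdot \frac{1}{8}\right)^{2} + 14 \cdot 22 \cdot \frac{1}{8}\right)} \left(10 - 7\right) = \frac{-207 - 154 + 4 \left(\frac{11}{4}\right)^{2}}{3 \left(51 - \left(\frac{11}{4}\right)^{2} + 14 \cdot \frac{11}{4}\right)} 3 = \frac{-207 - 154 + 4 \cdot \frac{121}{16}}{3 \left(51 - \frac{121}{16} + \frac{77}{2}\right)} 3 = \frac{-207 - 154 + \frac{121}{4}}{3 \left(51 - \frac{121}{16} + \frac{77}{2}\right)} 3 = \frac{1}{3} \frac{1}{\frac{1311}{16}} \left(- \frac{1323}{4}\right) 3 = \frac{1}{3} \cdot \frac{16}{1311} \left(- \frac{1323}{4}\right) 3 = \left(- \frac{588}{437}\right) 3 = - \frac{1764}{437}$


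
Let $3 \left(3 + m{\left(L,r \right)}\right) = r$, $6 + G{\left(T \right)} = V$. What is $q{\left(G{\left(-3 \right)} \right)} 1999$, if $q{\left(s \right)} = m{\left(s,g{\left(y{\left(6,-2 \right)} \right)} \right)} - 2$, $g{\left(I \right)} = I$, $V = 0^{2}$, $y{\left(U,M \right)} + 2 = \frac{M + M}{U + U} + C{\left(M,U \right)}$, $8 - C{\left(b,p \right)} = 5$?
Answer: $- \frac{85957}{9} \approx -9550.8$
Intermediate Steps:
$C{\left(b,p \right)} = 3$ ($C{\left(b,p \right)} = 8 - 5 = 3$)
$y{\left(U,M \right)} = 1 + \frac{M}{U}$ ($y{\left(U,M \right)} = -2 + \left(\frac{M + M}{U + U} + 3\right) = -2 + \left(\frac{2 M}{2 U} + 3\right) = -2 + \left(2 M \frac{1}{2 U} + 3\right) = -2 + \left(\frac{M}{U} + 3\right) = -2 + \left(3 + \frac{M}{U}\right) = 1 + \frac{M}{U}$)
$V = 0$
$G{\left(T \right)} = -6$ ($G{\left(T \right)} = -6 + 0 = -6$)
$m{\left(L,r \right)} = -3 + \frac{r}{3}$
$q{\left(s \right)} = - \frac{43}{9}$ ($q{\left(s \right)} = \left(-3 + \frac{\frac{1}{6} \left(-2 + 6\right)}{3}\right) - 2 = \left(-3 + \frac{\frac{1}{6} \cdot 4}{3}\right) - 2 = \left(-3 + \frac{1}{3} \cdot \frac{2}{3}\right) - 2 = \left(-3 + \frac{2}{9}\right) - 2 = - \frac{25}{9} - 2 = - \frac{43}{9}$)
$q{\left(G{\left(-3 \right)} \right)} 1999 = \left(- \frac{43}{9}\right) 1999 = - \frac{85957}{9}$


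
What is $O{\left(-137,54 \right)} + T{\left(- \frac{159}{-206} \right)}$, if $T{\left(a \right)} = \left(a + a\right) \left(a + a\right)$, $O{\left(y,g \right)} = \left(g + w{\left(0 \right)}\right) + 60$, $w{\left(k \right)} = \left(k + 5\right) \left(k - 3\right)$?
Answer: $\frac{1075572}{10609} \approx 101.38$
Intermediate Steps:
$w{\left(k \right)} = \left(-3 + k\right) \left(5 + k\right)$ ($w{\left(k \right)} = \left(5 + k\right) \left(-3 + k\right) = \left(-3 + k\right) \left(5 + k\right)$)
$O{\left(y,g \right)} = 45 + g$ ($O{\left(y,g \right)} = \left(g + \left(-15 + 0^{2} + 2 \cdot 0\right)\right) + 60 = \left(g + \left(-15 + 0 + 0\right)\right) + 60 = \left(g - 15\right) + 60 = \left(-15 + g\right) + 60 = 45 + g$)
$T{\left(a \right)} = 4 a^{2}$ ($T{\left(a \right)} = 2 a 2 a = 4 a^{2}$)
$O{\left(-137,54 \right)} + T{\left(- \frac{159}{-206} \right)} = \left(45 + 54\right) + 4 \left(- \frac{159}{-206}\right)^{2} = 99 + 4 \left(\left(-159\right) \left(- \frac{1}{206}\right)\right)^{2} = 99 + 4 \left(\frac{159}{206}\right)^{2} = 99 + 4 \cdot \frac{25281}{42436} = 99 + \frac{25281}{10609} = \frac{1075572}{10609}$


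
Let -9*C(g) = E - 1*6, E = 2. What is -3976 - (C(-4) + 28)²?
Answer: -387592/81 ≈ -4785.1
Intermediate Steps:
C(g) = 4/9 (C(g) = -(2 - 1*6)/9 = -(2 - 6)/9 = -⅑*(-4) = 4/9)
-3976 - (C(-4) + 28)² = -3976 - (4/9 + 28)² = -3976 - (256/9)² = -3976 - 1*65536/81 = -3976 - 65536/81 = -387592/81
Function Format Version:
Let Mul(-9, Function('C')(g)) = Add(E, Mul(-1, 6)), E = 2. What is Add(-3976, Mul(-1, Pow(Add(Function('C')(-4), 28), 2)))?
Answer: Rational(-387592, 81) ≈ -4785.1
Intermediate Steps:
Function('C')(g) = Rational(4, 9) (Function('C')(g) = Mul(Rational(-1, 9), Add(2, Mul(-1, 6))) = Mul(Rational(-1, 9), Add(2, -6)) = Mul(Rational(-1, 9), -4) = Rational(4, 9))
Add(-3976, Mul(-1, Pow(Add(Function('C')(-4), 28), 2))) = Add(-3976, Mul(-1, Pow(Add(Rational(4, 9), 28), 2))) = Add(-3976, Mul(-1, Pow(Rational(256, 9), 2))) = Add(-3976, Mul(-1, Rational(65536, 81))) = Add(-3976, Rational(-65536, 81)) = Rational(-387592, 81)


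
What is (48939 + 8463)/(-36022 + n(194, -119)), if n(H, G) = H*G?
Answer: -28701/29554 ≈ -0.97114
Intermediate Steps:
n(H, G) = G*H
(48939 + 8463)/(-36022 + n(194, -119)) = (48939 + 8463)/(-36022 - 119*194) = 57402/(-36022 - 23086) = 57402/(-59108) = 57402*(-1/59108) = -28701/29554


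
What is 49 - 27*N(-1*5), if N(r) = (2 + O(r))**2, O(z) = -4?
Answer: -59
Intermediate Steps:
N(r) = 4 (N(r) = (2 - 4)**2 = (-2)**2 = 4)
49 - 27*N(-1*5) = 49 - 27*4 = 49 - 108 = -59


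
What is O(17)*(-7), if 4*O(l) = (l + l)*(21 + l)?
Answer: -2261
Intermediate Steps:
O(l) = l*(21 + l)/2 (O(l) = ((l + l)*(21 + l))/4 = ((2*l)*(21 + l))/4 = (2*l*(21 + l))/4 = l*(21 + l)/2)
O(17)*(-7) = ((½)*17*(21 + 17))*(-7) = ((½)*17*38)*(-7) = 323*(-7) = -2261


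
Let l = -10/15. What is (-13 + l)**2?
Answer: 1681/9 ≈ 186.78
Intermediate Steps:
l = -2/3 (l = -10*1/15 = -2/3 ≈ -0.66667)
(-13 + l)**2 = (-13 - 2/3)**2 = (-41/3)**2 = 1681/9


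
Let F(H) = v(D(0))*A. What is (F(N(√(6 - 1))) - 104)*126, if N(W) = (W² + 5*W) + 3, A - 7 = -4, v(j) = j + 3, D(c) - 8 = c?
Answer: -8946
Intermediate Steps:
D(c) = 8 + c
v(j) = 3 + j
A = 3 (A = 7 - 4 = 3)
N(W) = 3 + W² + 5*W
F(H) = 33 (F(H) = (3 + (8 + 0))*3 = (3 + 8)*3 = 11*3 = 33)
(F(N(√(6 - 1))) - 104)*126 = (33 - 104)*126 = -71*126 = -8946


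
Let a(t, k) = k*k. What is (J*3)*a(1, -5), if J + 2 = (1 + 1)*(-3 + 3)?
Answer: -150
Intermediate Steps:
a(t, k) = k**2
J = -2 (J = -2 + (1 + 1)*(-3 + 3) = -2 + 2*0 = -2 + 0 = -2)
(J*3)*a(1, -5) = -2*3*(-5)**2 = -6*25 = -150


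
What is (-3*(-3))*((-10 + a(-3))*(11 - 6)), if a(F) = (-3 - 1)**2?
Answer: 270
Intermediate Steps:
a(F) = 16 (a(F) = (-4)**2 = 16)
(-3*(-3))*((-10 + a(-3))*(11 - 6)) = (-3*(-3))*((-10 + 16)*(11 - 6)) = 9*(6*5) = 9*30 = 270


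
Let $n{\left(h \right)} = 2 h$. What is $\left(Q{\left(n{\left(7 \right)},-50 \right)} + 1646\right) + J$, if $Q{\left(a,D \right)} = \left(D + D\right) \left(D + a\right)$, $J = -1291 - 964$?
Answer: $2991$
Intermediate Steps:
$J = -2255$
$Q{\left(a,D \right)} = 2 D \left(D + a\right)$
$\left(Q{\left(n{\left(7 \right)},-50 \right)} + 1646\right) + J = \left(2 \left(-50\right) \left(-50 + 2 \cdot 7\right) + 1646\right) - 2255 = \left(2 \left(-50\right) \left(-50 + 14\right) + 1646\right) - 2255 = \left(2 \left(-50\right) \left(-36\right) + 1646\right) - 2255 = \left(3600 + 1646\right) - 2255 = 5246 - 2255 = 2991$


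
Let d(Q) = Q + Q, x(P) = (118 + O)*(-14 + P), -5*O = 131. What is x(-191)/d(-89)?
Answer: 18819/178 ≈ 105.72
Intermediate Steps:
O = -131/5 (O = -1/5*131 = -131/5 ≈ -26.200)
x(P) = -6426/5 + 459*P/5 (x(P) = (118 - 131/5)*(-14 + P) = 459*(-14 + P)/5 = -6426/5 + 459*P/5)
d(Q) = 2*Q
x(-191)/d(-89) = (-6426/5 + (459/5)*(-191))/((2*(-89))) = (-6426/5 - 87669/5)/(-178) = -18819*(-1/178) = 18819/178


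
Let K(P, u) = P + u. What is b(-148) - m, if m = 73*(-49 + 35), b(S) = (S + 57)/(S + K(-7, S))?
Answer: 309757/303 ≈ 1022.3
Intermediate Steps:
b(S) = (57 + S)/(-7 + 2*S) (b(S) = (S + 57)/(S + (-7 + S)) = (57 + S)/(-7 + 2*S))
m = -1022 (m = 73*(-14) = -1022)
b(-148) - m = (57 - 148)/(-7 + 2*(-148)) - 1*(-1022) = -91/(-7 - 296) + 1022 = -91/(-303) + 1022 = -1/303*(-91) + 1022 = 91/303 + 1022 = 309757/303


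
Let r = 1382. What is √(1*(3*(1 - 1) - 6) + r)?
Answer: 4*√86 ≈ 37.094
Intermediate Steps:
√(1*(3*(1 - 1) - 6) + r) = √(1*(3*(1 - 1) - 6) + 1382) = √(1*(3*0 - 6) + 1382) = √(1*(0 - 6) + 1382) = √(1*(-6) + 1382) = √(-6 + 1382) = √1376 = 4*√86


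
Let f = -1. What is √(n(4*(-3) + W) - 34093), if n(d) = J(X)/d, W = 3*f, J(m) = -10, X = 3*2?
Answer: I*√306831/3 ≈ 184.64*I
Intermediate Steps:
X = 6
W = -3 (W = 3*(-1) = -3)
n(d) = -10/d
√(n(4*(-3) + W) - 34093) = √(-10/(4*(-3) - 3) - 34093) = √(-10/(-12 - 3) - 34093) = √(-10/(-15) - 34093) = √(-10*(-1/15) - 34093) = √(⅔ - 34093) = √(-102277/3) = I*√306831/3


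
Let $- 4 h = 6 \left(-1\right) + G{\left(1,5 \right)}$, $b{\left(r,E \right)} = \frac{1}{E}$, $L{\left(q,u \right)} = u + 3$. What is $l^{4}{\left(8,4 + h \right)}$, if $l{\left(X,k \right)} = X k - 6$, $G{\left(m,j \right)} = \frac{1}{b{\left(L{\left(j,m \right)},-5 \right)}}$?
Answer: $5308416$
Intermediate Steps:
$L{\left(q,u \right)} = 3 + u$
$G{\left(m,j \right)} = -5$ ($G{\left(m,j \right)} = \frac{1}{\frac{1}{-5}} = \frac{1}{- \frac{1}{5}} = -5$)
$h = \frac{11}{4}$ ($h = - \frac{6 \left(-1\right) - 5}{4} = - \frac{-6 - 5}{4} = \left(- \frac{1}{4}\right) \left(-11\right) = \frac{11}{4} \approx 2.75$)
$l{\left(X,k \right)} = -6 + X k$
$l^{4}{\left(8,4 + h \right)} = \left(-6 + 8 \left(4 + \frac{11}{4}\right)\right)^{4} = \left(-6 + 8 \cdot \frac{27}{4}\right)^{4} = \left(-6 + 54\right)^{4} = 48^{4} = 5308416$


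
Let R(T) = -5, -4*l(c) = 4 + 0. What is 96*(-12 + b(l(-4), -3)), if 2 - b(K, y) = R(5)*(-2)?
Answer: -1920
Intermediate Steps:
l(c) = -1 (l(c) = -(4 + 0)/4 = -1/4*4 = -1)
b(K, y) = -8 (b(K, y) = 2 - (-5)*(-2) = 2 - 1*10 = 2 - 10 = -8)
96*(-12 + b(l(-4), -3)) = 96*(-12 - 8) = 96*(-20) = -1920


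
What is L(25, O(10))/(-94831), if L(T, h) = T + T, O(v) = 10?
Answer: -50/94831 ≈ -0.00052725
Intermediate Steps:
L(T, h) = 2*T
L(25, O(10))/(-94831) = (2*25)/(-94831) = 50*(-1/94831) = -50/94831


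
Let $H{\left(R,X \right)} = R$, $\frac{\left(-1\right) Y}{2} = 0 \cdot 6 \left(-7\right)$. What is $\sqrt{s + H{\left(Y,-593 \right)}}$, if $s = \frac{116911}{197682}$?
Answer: $\frac{\sqrt{23111200302}}{197682} \approx 0.76903$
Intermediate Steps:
$Y = 0$ ($Y = - 2 \cdot 0 \cdot 6 \left(-7\right) = - 2 \cdot 0 \left(-7\right) = \left(-2\right) 0 = 0$)
$s = \frac{116911}{197682}$ ($s = 116911 \cdot \frac{1}{197682} = \frac{116911}{197682} \approx 0.59141$)
$\sqrt{s + H{\left(Y,-593 \right)}} = \sqrt{\frac{116911}{197682} + 0} = \sqrt{\frac{116911}{197682}} = \frac{\sqrt{23111200302}}{197682}$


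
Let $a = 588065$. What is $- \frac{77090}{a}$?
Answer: $- \frac{15418}{117613} \approx -0.13109$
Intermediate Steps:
$- \frac{77090}{a} = - \frac{77090}{588065} = \left(-77090\right) \frac{1}{588065} = - \frac{15418}{117613}$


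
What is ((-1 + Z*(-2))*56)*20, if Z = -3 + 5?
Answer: -5600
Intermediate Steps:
Z = 2
((-1 + Z*(-2))*56)*20 = ((-1 + 2*(-2))*56)*20 = ((-1 - 4)*56)*20 = -5*56*20 = -280*20 = -5600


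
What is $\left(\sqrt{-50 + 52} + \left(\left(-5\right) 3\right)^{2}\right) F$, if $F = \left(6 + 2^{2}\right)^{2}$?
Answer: $22500 + 100 \sqrt{2} \approx 22641.0$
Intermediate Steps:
$F = 100$ ($F = \left(6 + 4\right)^{2} = 10^{2} = 100$)
$\left(\sqrt{-50 + 52} + \left(\left(-5\right) 3\right)^{2}\right) F = \left(\sqrt{-50 + 52} + \left(\left(-5\right) 3\right)^{2}\right) 100 = \left(\sqrt{2} + \left(-15\right)^{2}\right) 100 = \left(\sqrt{2} + 225\right) 100 = \left(225 + \sqrt{2}\right) 100 = 22500 + 100 \sqrt{2}$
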